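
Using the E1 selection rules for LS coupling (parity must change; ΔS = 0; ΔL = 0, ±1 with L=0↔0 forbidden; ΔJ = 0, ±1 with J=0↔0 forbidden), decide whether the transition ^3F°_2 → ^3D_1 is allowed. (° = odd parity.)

Parity must change: odd → even — ok.
ΔS = 0: S: 1 → 1 — ok.
ΔL = 0, ±1 (not L=0↔0): L: 3 → 2, ΔL = -1 — ok.
ΔJ = 0, ±1 (not J=0↔0): J: 2 → 1, ΔJ = -1 — ok.
All four E1 rules are satisfied.

allowed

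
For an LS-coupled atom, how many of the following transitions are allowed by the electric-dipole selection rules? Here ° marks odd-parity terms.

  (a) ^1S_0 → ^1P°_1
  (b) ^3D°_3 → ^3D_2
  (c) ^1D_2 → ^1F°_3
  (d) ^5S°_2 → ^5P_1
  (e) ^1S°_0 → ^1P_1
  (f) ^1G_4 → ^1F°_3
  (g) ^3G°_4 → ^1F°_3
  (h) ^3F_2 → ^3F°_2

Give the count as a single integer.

(a) allowed
(b) allowed
(c) allowed
(d) allowed
(e) allowed
(f) allowed
(g) forbidden (parity, ΔS fail)
(h) allowed
Total allowed: 7 of 8.

7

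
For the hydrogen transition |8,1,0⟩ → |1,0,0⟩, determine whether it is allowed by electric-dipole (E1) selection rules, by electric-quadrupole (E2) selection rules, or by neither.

E1

Δl = 0 − 1 = -1; l_i + l_f = 1.
Δm_l = +0.
E1 (Δl = ±1, |Δm_l| ≤ 1): satisfied.
E2 (Δl = 0,±2, l_i+l_f ≥ 2, |Δm_l| ≤ 2): not satisfied.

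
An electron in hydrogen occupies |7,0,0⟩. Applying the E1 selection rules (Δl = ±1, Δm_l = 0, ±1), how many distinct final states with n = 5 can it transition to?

3

E1 requires Δl = ±1, so l_f ∈ {-1, 1}; with 0 ≤ l_f ≤ n_f−1 = 4, the allowed l_f values are {1}.
For l_f = 1: m_f ∈ {m_i−1, m_i, m_i+1} ∩ [−1, 1] = {-1, 0, 1} → 3 states.
Total: 3.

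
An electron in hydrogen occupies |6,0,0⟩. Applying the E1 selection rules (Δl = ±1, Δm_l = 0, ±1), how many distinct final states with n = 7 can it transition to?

E1 requires Δl = ±1, so l_f ∈ {-1, 1}; with 0 ≤ l_f ≤ n_f−1 = 6, the allowed l_f values are {1}.
For l_f = 1: m_f ∈ {m_i−1, m_i, m_i+1} ∩ [−1, 1] = {-1, 0, 1} → 3 states.
Total: 3.

3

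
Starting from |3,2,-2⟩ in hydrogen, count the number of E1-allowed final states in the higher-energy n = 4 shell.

4

E1 requires Δl = ±1, so l_f ∈ {1, 3}; with 0 ≤ l_f ≤ n_f−1 = 3, the allowed l_f values are {1, 3}.
For l_f = 1: m_f ∈ {m_i−1, m_i, m_i+1} ∩ [−1, 1] = {-1} → 1 state.
For l_f = 3: m_f ∈ {m_i−1, m_i, m_i+1} ∩ [−3, 3] = {-3, -2, -1} → 3 states.
Total: 4.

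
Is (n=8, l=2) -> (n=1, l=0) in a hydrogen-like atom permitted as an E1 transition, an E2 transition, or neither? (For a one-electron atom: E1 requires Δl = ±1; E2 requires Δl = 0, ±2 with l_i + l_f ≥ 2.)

E2

Δl = 0 − 2 = -2; l_i + l_f = 2.
E1 (Δl = ±1): not satisfied.
E2 (Δl = 0,±2, l_i+l_f ≥ 2): satisfied.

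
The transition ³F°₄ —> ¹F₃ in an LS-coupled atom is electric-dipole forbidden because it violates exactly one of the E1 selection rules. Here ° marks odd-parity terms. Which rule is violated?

the ΔS = 0 rule

ΔJ = 0, ±1 (not J=0↔0): J: 4 → 3, ΔJ = -1 — satisfied.
ΔS = 0: S: 1 → 0 — violated.
ΔL = 0, ±1 (not L=0↔0): L: 3 → 3, ΔL = +0 — satisfied.
Parity must change: odd → even — satisfied.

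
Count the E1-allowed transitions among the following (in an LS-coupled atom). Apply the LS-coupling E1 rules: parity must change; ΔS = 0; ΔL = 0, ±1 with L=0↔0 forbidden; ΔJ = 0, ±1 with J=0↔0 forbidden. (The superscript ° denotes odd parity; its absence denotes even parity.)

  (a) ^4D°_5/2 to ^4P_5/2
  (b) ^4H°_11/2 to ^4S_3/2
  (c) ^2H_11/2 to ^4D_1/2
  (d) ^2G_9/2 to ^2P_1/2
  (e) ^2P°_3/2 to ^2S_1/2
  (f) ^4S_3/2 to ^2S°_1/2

(a) allowed
(b) forbidden (ΔL, ΔJ fail)
(c) forbidden (parity, ΔS, ΔL, ΔJ fail)
(d) forbidden (parity, ΔL, ΔJ fail)
(e) allowed
(f) forbidden (ΔS, ΔL fail)
Total allowed: 2 of 6.

2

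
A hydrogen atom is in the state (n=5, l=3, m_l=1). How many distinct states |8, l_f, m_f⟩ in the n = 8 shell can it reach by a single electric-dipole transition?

E1 requires Δl = ±1, so l_f ∈ {2, 4}; with 0 ≤ l_f ≤ n_f−1 = 7, the allowed l_f values are {2, 4}.
For l_f = 2: m_f ∈ {m_i−1, m_i, m_i+1} ∩ [−2, 2] = {0, 1, 2} → 3 states.
For l_f = 4: m_f ∈ {m_i−1, m_i, m_i+1} ∩ [−4, 4] = {0, 1, 2} → 3 states.
Total: 6.

6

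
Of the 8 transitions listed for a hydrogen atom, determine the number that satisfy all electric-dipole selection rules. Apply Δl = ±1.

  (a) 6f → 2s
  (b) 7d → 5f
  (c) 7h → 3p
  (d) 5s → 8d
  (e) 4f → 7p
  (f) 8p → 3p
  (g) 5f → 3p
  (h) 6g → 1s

(a) forbidden — Δl = -3 (E1 requires Δl = ±1)
(b) allowed
(c) forbidden — Δl = -4 (E1 requires Δl = ±1)
(d) forbidden — Δl = +2 (E1 requires Δl = ±1)
(e) forbidden — Δl = -2 (E1 requires Δl = ±1)
(f) forbidden — Δl = +0 (E1 requires Δl = ±1)
(g) forbidden — Δl = -2 (E1 requires Δl = ±1)
(h) forbidden — Δl = -4 (E1 requires Δl = ±1)
Total allowed: 1 of 8.

1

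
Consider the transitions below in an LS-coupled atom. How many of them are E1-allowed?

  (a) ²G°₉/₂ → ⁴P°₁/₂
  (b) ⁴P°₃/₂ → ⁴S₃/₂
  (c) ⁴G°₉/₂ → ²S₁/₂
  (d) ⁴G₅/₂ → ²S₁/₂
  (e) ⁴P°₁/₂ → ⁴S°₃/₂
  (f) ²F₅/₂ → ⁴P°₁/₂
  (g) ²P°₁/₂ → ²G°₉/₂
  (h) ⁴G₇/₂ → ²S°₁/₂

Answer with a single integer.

1

(a) forbidden (parity, ΔS, ΔL, ΔJ fail)
(b) allowed
(c) forbidden (ΔS, ΔL, ΔJ fail)
(d) forbidden (parity, ΔS, ΔL, ΔJ fail)
(e) forbidden (parity fails)
(f) forbidden (ΔS, ΔL, ΔJ fail)
(g) forbidden (parity, ΔL, ΔJ fail)
(h) forbidden (ΔS, ΔL, ΔJ fail)
Total allowed: 1 of 8.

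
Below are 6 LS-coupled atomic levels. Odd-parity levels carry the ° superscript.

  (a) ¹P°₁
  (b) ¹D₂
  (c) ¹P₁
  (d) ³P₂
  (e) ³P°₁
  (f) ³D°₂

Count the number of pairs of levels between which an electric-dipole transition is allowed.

(a)–(b): allowed.
(a)–(c): allowed.
(a)–(d): forbidden (ΔS).
(a)–(e): forbidden (parity, ΔS).
(a)–(f): forbidden (parity, ΔS).
(b)–(c): forbidden (parity).
(b)–(d): forbidden (parity, ΔS).
(b)–(e): forbidden (ΔS).
(b)–(f): forbidden (ΔS).
(c)–(d): forbidden (parity, ΔS).
(c)–(e): forbidden (ΔS).
(c)–(f): forbidden (ΔS).
(d)–(e): allowed.
(d)–(f): allowed.
(e)–(f): forbidden (parity).
Allowed pairs: 4 of 15.

4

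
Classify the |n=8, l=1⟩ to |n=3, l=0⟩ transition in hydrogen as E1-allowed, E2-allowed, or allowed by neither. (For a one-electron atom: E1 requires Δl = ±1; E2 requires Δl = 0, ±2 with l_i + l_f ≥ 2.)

E1

Δl = 0 − 1 = -1; l_i + l_f = 1.
E1 (Δl = ±1): satisfied.
E2 (Δl = 0,±2, l_i+l_f ≥ 2): not satisfied.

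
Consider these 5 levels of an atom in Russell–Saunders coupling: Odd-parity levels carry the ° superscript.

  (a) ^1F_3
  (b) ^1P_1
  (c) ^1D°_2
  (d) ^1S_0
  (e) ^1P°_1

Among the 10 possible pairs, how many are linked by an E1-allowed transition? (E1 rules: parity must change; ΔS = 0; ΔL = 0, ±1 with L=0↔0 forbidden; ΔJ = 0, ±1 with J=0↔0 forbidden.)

4

(a)–(b): forbidden (parity, ΔL, ΔJ).
(a)–(c): allowed.
(a)–(d): forbidden (parity, ΔL, ΔJ).
(a)–(e): forbidden (ΔL, ΔJ).
(b)–(c): allowed.
(b)–(d): forbidden (parity).
(b)–(e): allowed.
(c)–(d): forbidden (ΔL, ΔJ).
(c)–(e): forbidden (parity).
(d)–(e): allowed.
Allowed pairs: 4 of 10.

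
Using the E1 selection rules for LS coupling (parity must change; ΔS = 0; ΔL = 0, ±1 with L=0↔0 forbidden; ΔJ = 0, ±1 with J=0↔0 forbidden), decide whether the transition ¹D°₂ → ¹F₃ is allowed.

Initial level: S=0, L=2, J=2, parity odd. Final level: S=0, L=3, J=3, parity even.
Parity must change: odd → even — ok.
ΔS = 0: S: 0 → 0 — ok.
ΔL = 0, ±1 (not L=0↔0): L: 2 → 3, ΔL = +1 — ok.
ΔJ = 0, ±1 (not J=0↔0): J: 2 → 3, ΔJ = +1 — ok.
All four E1 rules are satisfied.

allowed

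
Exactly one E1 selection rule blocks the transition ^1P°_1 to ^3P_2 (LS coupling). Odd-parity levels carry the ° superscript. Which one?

the ΔS = 0 rule

Parity must change: odd → even — satisfied.
ΔS = 0: S: 0 → 1 — violated.
ΔL = 0, ±1 (not L=0↔0): L: 1 → 1, ΔL = +0 — satisfied.
ΔJ = 0, ±1 (not J=0↔0): J: 1 → 2, ΔJ = +1 — satisfied.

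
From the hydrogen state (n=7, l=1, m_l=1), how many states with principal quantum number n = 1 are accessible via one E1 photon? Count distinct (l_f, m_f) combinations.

E1 requires Δl = ±1, so l_f ∈ {0, 2}; with 0 ≤ l_f ≤ n_f−1 = 0, the allowed l_f values are {0}.
For l_f = 0: m_f ∈ {m_i−1, m_i, m_i+1} ∩ [−0, 0] = {0} → 1 state.
Total: 1.

1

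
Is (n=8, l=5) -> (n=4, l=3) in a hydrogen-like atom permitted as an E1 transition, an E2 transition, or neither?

Δl = 3 − 5 = -2; l_i + l_f = 8.
E1 (Δl = ±1): not satisfied.
E2 (Δl = 0,±2, l_i+l_f ≥ 2): satisfied.

E2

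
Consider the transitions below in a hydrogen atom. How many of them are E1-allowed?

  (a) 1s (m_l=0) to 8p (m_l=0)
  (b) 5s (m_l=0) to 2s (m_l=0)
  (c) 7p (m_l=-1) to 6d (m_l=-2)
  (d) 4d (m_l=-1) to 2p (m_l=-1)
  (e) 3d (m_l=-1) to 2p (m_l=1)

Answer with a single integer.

3

(a) allowed
(b) forbidden — Δl = +0 (E1 requires Δl = ±1)
(c) allowed
(d) allowed
(e) forbidden — Δm_l = +2 (E1 requires Δm_l = 0, ±1)
Total allowed: 3 of 5.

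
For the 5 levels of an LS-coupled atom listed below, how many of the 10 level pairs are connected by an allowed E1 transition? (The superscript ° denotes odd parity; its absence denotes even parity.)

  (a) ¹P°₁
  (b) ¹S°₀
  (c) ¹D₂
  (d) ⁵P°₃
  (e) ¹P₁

(a)–(b): forbidden (parity).
(a)–(c): allowed.
(a)–(d): forbidden (parity, ΔS, ΔJ).
(a)–(e): allowed.
(b)–(c): forbidden (ΔL, ΔJ).
(b)–(d): forbidden (parity, ΔS, ΔJ).
(b)–(e): allowed.
(c)–(d): forbidden (ΔS).
(c)–(e): forbidden (parity).
(d)–(e): forbidden (ΔS, ΔJ).
Allowed pairs: 3 of 10.

3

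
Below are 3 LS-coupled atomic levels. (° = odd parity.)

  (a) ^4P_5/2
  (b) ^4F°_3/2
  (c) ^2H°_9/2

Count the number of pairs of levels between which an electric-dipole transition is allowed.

(a)–(b): forbidden (ΔL).
(a)–(c): forbidden (ΔS, ΔL, ΔJ).
(b)–(c): forbidden (parity, ΔS, ΔL, ΔJ).
Allowed pairs: 0 of 3.

0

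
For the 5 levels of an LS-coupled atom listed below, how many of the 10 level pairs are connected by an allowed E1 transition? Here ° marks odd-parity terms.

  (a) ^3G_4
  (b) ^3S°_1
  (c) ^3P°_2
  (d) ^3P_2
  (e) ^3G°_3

(a)–(b): forbidden (ΔL, ΔJ).
(a)–(c): forbidden (ΔL, ΔJ).
(a)–(d): forbidden (parity, ΔL, ΔJ).
(a)–(e): allowed.
(b)–(c): forbidden (parity).
(b)–(d): allowed.
(b)–(e): forbidden (parity, ΔL, ΔJ).
(c)–(d): allowed.
(c)–(e): forbidden (parity, ΔL).
(d)–(e): forbidden (ΔL).
Allowed pairs: 3 of 10.

3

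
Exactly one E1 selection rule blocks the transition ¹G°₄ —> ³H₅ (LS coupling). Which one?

Reading off the term symbols: S 0→1, L 4→5, J 4→5, parity odd→even.
Parity must change: odd → even — passes.
ΔS = 0: S: 0 → 1 — fails.
ΔL = 0, ±1 (not L=0↔0): L: 4 → 5, ΔL = +1 — passes.
ΔJ = 0, ±1 (not J=0↔0): J: 4 → 5, ΔJ = +1 — passes.

the ΔS = 0 rule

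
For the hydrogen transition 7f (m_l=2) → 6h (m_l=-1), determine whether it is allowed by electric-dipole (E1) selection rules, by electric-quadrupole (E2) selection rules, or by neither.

neither

Δl = 5 − 3 = +2; l_i + l_f = 8.
Δm_l = -3.
E1 (Δl = ±1, |Δm_l| ≤ 1): not satisfied.
E2 (Δl = 0,±2, l_i+l_f ≥ 2, |Δm_l| ≤ 2): not satisfied.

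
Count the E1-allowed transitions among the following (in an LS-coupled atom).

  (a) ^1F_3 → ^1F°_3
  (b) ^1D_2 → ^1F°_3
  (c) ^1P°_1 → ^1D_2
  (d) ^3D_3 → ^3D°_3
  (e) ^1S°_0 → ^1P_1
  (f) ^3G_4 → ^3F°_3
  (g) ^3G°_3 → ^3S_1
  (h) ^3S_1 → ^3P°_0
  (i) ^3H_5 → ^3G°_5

(a) allowed
(b) allowed
(c) allowed
(d) allowed
(e) allowed
(f) allowed
(g) forbidden (ΔL, ΔJ fail)
(h) allowed
(i) allowed
Total allowed: 8 of 9.

8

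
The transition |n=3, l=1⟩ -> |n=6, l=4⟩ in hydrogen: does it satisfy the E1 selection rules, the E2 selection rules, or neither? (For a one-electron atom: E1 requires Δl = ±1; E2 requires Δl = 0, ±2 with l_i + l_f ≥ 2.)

Δl = 4 − 1 = +3; l_i + l_f = 5.
E1 (Δl = ±1): not satisfied.
E2 (Δl = 0,±2, l_i+l_f ≥ 2): not satisfied.

neither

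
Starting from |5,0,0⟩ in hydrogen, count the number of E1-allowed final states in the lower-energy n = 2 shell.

E1 requires Δl = ±1, so l_f ∈ {-1, 1}; with 0 ≤ l_f ≤ n_f−1 = 1, the allowed l_f values are {1}.
For l_f = 1: m_f ∈ {m_i−1, m_i, m_i+1} ∩ [−1, 1] = {-1, 0, 1} → 3 states.
Total: 3.

3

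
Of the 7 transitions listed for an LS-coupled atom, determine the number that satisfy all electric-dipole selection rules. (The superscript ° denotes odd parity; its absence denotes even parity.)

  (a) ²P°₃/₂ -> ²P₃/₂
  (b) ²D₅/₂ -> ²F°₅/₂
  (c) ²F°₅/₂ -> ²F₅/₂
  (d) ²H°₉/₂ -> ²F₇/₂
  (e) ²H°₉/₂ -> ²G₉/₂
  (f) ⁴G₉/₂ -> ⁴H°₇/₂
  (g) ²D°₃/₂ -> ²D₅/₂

(a) allowed
(b) allowed
(c) allowed
(d) forbidden (ΔL fails)
(e) allowed
(f) allowed
(g) allowed
Total allowed: 6 of 7.

6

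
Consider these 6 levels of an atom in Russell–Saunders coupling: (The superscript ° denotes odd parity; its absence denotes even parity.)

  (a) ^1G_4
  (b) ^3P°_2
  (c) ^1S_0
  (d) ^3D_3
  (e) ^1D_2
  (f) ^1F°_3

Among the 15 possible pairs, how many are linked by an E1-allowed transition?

(a)–(b): forbidden (ΔS, ΔL, ΔJ).
(a)–(c): forbidden (parity, ΔL, ΔJ).
(a)–(d): forbidden (parity, ΔS, ΔL).
(a)–(e): forbidden (parity, ΔL, ΔJ).
(a)–(f): allowed.
(b)–(c): forbidden (ΔS, ΔJ).
(b)–(d): allowed.
(b)–(e): forbidden (ΔS).
(b)–(f): forbidden (parity, ΔS, ΔL).
(c)–(d): forbidden (parity, ΔS, ΔL, ΔJ).
(c)–(e): forbidden (parity, ΔL, ΔJ).
(c)–(f): forbidden (ΔL, ΔJ).
(d)–(e): forbidden (parity, ΔS).
(d)–(f): forbidden (ΔS).
(e)–(f): allowed.
Allowed pairs: 3 of 15.

3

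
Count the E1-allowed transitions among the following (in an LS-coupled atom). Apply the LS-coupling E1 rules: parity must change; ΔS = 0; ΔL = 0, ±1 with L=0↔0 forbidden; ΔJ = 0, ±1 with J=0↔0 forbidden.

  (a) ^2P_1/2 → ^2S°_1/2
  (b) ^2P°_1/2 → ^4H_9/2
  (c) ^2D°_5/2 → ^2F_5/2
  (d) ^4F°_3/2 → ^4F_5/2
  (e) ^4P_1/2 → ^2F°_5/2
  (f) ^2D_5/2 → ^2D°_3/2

(a) allowed
(b) forbidden (ΔS, ΔL, ΔJ fail)
(c) allowed
(d) allowed
(e) forbidden (ΔS, ΔL, ΔJ fail)
(f) allowed
Total allowed: 4 of 6.

4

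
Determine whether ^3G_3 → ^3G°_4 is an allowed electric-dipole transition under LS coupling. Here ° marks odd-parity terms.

Initial level: S=1, L=4, J=3, parity even. Final level: S=1, L=4, J=4, parity odd.
Parity must change: even → odd — passes.
ΔS = 0: S: 1 → 1 — passes.
ΔL = 0, ±1 (not L=0↔0): L: 4 → 4, ΔL = +0 — passes.
ΔJ = 0, ±1 (not J=0↔0): J: 3 → 4, ΔJ = +1 — passes.
All four E1 rules are satisfied.

allowed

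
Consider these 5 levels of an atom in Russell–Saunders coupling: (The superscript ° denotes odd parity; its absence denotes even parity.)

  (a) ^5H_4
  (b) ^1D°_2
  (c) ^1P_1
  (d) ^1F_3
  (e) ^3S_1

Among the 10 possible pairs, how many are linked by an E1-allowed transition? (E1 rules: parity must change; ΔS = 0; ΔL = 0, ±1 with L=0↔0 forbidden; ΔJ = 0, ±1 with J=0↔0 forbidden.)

(a)–(b): forbidden (ΔS, ΔL, ΔJ).
(a)–(c): forbidden (parity, ΔS, ΔL, ΔJ).
(a)–(d): forbidden (parity, ΔS, ΔL).
(a)–(e): forbidden (parity, ΔS, ΔL, ΔJ).
(b)–(c): allowed.
(b)–(d): allowed.
(b)–(e): forbidden (ΔS, ΔL).
(c)–(d): forbidden (parity, ΔL, ΔJ).
(c)–(e): forbidden (parity, ΔS).
(d)–(e): forbidden (parity, ΔS, ΔL, ΔJ).
Allowed pairs: 2 of 10.

2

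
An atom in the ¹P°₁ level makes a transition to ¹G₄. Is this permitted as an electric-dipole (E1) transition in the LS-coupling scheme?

forbidden

Reading off the term symbols: S 0→0, L 1→4, J 1→4, parity odd→even.
Parity must change: odd → even — ok.
ΔS = 0: S: 0 → 0 — ok.
ΔL = 0, ±1 (not L=0↔0): L: 1 → 4, ΔL = +3 — fails.
ΔJ = 0, ±1 (not J=0↔0): J: 1 → 4, ΔJ = +3 — fails.
Rule(s) violated: ΔL, ΔJ.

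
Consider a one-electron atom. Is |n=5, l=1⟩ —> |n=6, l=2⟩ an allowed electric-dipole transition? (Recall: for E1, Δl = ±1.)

allowed

Initial l = 1, final l = 2, so Δl = +1. E1 requires Δl = ±1: satisfied.
All E1 selection rules are satisfied.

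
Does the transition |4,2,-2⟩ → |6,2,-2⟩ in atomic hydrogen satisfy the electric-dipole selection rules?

Δl = 2 − 2 = +0; the E1 rule Δl = ±1 is violated.
Δm_l = -2 − (-2) = +0. E1 requires Δm_l = 0, ±1: satisfied.
The transition is electric-dipole forbidden.

forbidden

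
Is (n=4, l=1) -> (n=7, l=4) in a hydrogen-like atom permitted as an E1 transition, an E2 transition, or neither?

neither

Δl = 4 − 1 = +3; l_i + l_f = 5.
E1 (Δl = ±1): not satisfied.
E2 (Δl = 0,±2, l_i+l_f ≥ 2): not satisfied.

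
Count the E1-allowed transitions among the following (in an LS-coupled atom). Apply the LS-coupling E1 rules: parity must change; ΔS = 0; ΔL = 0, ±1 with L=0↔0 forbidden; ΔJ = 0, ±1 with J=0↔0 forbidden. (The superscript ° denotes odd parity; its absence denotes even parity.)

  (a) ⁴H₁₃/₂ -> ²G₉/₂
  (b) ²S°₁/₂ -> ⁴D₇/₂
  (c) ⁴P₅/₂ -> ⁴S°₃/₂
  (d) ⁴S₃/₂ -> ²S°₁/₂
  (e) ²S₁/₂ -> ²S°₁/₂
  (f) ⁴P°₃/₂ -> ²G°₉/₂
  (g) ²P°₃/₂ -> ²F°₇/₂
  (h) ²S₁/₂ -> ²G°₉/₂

1

(a) forbidden (parity, ΔS, ΔJ fail)
(b) forbidden (ΔS, ΔL, ΔJ fail)
(c) allowed
(d) forbidden (ΔS, ΔL fail)
(e) forbidden (ΔL fails)
(f) forbidden (parity, ΔS, ΔL, ΔJ fail)
(g) forbidden (parity, ΔL, ΔJ fail)
(h) forbidden (ΔL, ΔJ fail)
Total allowed: 1 of 8.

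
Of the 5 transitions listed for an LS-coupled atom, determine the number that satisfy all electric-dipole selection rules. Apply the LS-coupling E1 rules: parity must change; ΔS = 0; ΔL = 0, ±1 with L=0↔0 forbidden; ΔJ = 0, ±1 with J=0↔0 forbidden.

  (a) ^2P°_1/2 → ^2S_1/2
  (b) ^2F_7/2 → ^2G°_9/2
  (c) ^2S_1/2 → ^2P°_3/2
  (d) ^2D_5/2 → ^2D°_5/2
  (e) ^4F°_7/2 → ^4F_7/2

(a) allowed
(b) allowed
(c) allowed
(d) allowed
(e) allowed
Total allowed: 5 of 5.

5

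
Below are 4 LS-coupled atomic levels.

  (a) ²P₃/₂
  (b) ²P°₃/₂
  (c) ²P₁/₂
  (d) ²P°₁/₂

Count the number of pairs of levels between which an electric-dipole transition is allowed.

(a)–(b): allowed.
(a)–(c): forbidden (parity).
(a)–(d): allowed.
(b)–(c): allowed.
(b)–(d): forbidden (parity).
(c)–(d): allowed.
Allowed pairs: 4 of 6.

4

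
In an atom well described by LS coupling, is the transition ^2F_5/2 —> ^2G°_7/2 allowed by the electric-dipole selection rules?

allowed

Parity must change: even → odd — passes.
ΔL = 0, ±1 (not L=0↔0): L: 3 → 4, ΔL = +1 — passes.
ΔJ = 0, ±1 (not J=0↔0): J: 5/2 → 7/2, ΔJ = +1 — passes.
ΔS = 0: S: 1/2 → 1/2 — passes.
All four E1 rules are satisfied.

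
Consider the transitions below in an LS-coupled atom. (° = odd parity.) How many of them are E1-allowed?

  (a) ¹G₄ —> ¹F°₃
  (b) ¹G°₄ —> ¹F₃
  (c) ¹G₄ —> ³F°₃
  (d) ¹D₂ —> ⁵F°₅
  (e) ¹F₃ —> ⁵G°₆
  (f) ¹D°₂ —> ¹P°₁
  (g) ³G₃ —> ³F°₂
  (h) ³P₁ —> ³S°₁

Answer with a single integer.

(a) allowed
(b) allowed
(c) forbidden (ΔS fails)
(d) forbidden (ΔS, ΔJ fail)
(e) forbidden (ΔS, ΔJ fail)
(f) forbidden (parity fails)
(g) allowed
(h) allowed
Total allowed: 4 of 8.

4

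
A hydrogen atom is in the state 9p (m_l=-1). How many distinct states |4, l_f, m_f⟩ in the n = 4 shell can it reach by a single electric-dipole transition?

E1 requires Δl = ±1, so l_f ∈ {0, 2}; with 0 ≤ l_f ≤ n_f−1 = 3, the allowed l_f values are {0, 2}.
For l_f = 0: m_f ∈ {m_i−1, m_i, m_i+1} ∩ [−0, 0] = {0} → 1 state.
For l_f = 2: m_f ∈ {m_i−1, m_i, m_i+1} ∩ [−2, 2] = {-2, -1, 0} → 3 states.
Total: 4.

4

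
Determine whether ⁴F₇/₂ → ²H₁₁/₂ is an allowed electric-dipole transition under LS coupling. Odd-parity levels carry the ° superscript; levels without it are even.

Reading off the term symbols: S 3/2→1/2, L 3→5, J 7/2→11/2, parity even→even.
Parity must change: even → even — violated.
ΔS = 0: S: 3/2 → 1/2 — violated.
ΔL = 0, ±1 (not L=0↔0): L: 3 → 5, ΔL = +2 — violated.
ΔJ = 0, ±1 (not J=0↔0): J: 7/2 → 11/2, ΔJ = +2 — violated.
Rule(s) violated: parity, ΔS, ΔL, ΔJ.

forbidden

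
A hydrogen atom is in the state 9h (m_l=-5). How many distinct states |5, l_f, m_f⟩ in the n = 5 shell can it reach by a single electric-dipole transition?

E1 requires Δl = ±1, so l_f ∈ {4, 6}; with 0 ≤ l_f ≤ n_f−1 = 4, the allowed l_f values are {4}.
For l_f = 4: m_f ∈ {m_i−1, m_i, m_i+1} ∩ [−4, 4] = {-4} → 1 state.
Total: 1.

1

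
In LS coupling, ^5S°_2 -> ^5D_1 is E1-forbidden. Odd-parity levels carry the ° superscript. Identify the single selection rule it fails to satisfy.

ΔL = 0, ±1 (not L=0↔0): L: 0 → 2, ΔL = +2 — fails.
ΔJ = 0, ±1 (not J=0↔0): J: 2 → 1, ΔJ = -1 — ok.
Parity must change: odd → even — ok.
ΔS = 0: S: 2 → 2 — ok.

the ΔL = 0, ±1 rule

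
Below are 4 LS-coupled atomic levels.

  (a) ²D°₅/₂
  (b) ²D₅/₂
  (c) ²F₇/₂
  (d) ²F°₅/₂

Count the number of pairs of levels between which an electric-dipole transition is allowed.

(a)–(b): allowed.
(a)–(c): allowed.
(a)–(d): forbidden (parity).
(b)–(c): forbidden (parity).
(b)–(d): allowed.
(c)–(d): allowed.
Allowed pairs: 4 of 6.

4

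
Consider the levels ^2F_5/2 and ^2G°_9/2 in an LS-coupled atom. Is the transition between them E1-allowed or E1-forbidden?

ΔJ = 0, ±1 (not J=0↔0): J: 5/2 → 9/2, ΔJ = +2 — fails.
ΔL = 0, ±1 (not L=0↔0): L: 3 → 4, ΔL = +1 — passes.
Parity must change: even → odd — passes.
ΔS = 0: S: 1/2 → 1/2 — passes.
Rule(s) violated: ΔJ.

forbidden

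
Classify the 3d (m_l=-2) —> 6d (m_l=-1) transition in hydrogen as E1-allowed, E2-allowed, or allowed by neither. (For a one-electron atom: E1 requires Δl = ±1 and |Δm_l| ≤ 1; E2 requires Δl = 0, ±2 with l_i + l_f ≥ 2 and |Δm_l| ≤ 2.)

Δl = 2 − 2 = +0; l_i + l_f = 4.
Δm_l = +1.
E1 (Δl = ±1, |Δm_l| ≤ 1): not satisfied.
E2 (Δl = 0,±2, l_i+l_f ≥ 2, |Δm_l| ≤ 2): satisfied.

E2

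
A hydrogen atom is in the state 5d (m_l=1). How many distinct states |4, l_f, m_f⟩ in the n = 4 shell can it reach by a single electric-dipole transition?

5

E1 requires Δl = ±1, so l_f ∈ {1, 3}; with 0 ≤ l_f ≤ n_f−1 = 3, the allowed l_f values are {1, 3}.
For l_f = 1: m_f ∈ {m_i−1, m_i, m_i+1} ∩ [−1, 1] = {0, 1} → 2 states.
For l_f = 3: m_f ∈ {m_i−1, m_i, m_i+1} ∩ [−3, 3] = {0, 1, 2} → 3 states.
Total: 5.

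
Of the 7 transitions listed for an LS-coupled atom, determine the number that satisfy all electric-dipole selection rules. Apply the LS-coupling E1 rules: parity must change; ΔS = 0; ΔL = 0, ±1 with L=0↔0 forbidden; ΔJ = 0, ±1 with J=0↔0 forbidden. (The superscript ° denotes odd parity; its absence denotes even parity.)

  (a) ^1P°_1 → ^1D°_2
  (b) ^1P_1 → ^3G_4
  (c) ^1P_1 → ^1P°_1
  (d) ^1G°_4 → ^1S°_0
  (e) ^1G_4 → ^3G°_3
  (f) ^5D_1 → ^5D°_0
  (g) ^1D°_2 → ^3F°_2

2

(a) forbidden (parity fails)
(b) forbidden (parity, ΔS, ΔL, ΔJ fail)
(c) allowed
(d) forbidden (parity, ΔL, ΔJ fail)
(e) forbidden (ΔS fails)
(f) allowed
(g) forbidden (parity, ΔS fail)
Total allowed: 2 of 7.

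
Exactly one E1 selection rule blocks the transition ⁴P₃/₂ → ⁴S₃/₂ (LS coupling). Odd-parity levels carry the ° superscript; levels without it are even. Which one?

parity

Reading off the term symbols: S 3/2→3/2, L 1→0, J 3/2→3/2, parity even→even.
ΔS = 0: S: 3/2 → 3/2 — passes.
ΔJ = 0, ±1 (not J=0↔0): J: 3/2 → 3/2, ΔJ = +0 — passes.
ΔL = 0, ±1 (not L=0↔0): L: 1 → 0, ΔL = -1 — passes.
Parity must change: even → even — fails.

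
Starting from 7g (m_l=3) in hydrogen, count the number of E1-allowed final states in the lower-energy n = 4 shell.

E1 requires Δl = ±1, so l_f ∈ {3, 5}; with 0 ≤ l_f ≤ n_f−1 = 3, the allowed l_f values are {3}.
For l_f = 3: m_f ∈ {m_i−1, m_i, m_i+1} ∩ [−3, 3] = {2, 3} → 2 states.
Total: 2.

2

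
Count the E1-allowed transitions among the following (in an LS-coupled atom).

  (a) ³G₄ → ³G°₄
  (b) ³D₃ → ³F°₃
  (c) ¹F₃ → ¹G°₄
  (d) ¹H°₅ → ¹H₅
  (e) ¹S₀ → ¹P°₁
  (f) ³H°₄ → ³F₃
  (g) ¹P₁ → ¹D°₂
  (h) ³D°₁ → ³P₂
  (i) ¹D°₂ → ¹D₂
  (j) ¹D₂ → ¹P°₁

9

(a) allowed
(b) allowed
(c) allowed
(d) allowed
(e) allowed
(f) forbidden (ΔL fails)
(g) allowed
(h) allowed
(i) allowed
(j) allowed
Total allowed: 9 of 10.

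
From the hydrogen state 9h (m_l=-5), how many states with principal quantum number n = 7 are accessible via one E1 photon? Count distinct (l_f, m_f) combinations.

E1 requires Δl = ±1, so l_f ∈ {4, 6}; with 0 ≤ l_f ≤ n_f−1 = 6, the allowed l_f values are {4, 6}.
For l_f = 4: m_f ∈ {m_i−1, m_i, m_i+1} ∩ [−4, 4] = {-4} → 1 state.
For l_f = 6: m_f ∈ {m_i−1, m_i, m_i+1} ∩ [−6, 6] = {-6, -5, -4} → 3 states.
Total: 4.

4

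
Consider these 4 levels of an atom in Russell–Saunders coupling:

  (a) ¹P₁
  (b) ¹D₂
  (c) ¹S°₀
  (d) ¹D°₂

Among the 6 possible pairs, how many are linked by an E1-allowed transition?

3

(a)–(b): forbidden (parity).
(a)–(c): allowed.
(a)–(d): allowed.
(b)–(c): forbidden (ΔL, ΔJ).
(b)–(d): allowed.
(c)–(d): forbidden (parity, ΔL, ΔJ).
Allowed pairs: 3 of 6.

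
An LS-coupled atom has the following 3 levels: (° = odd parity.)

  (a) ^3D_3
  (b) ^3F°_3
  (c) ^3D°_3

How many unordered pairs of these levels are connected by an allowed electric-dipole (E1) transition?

(a)–(b): allowed.
(a)–(c): allowed.
(b)–(c): forbidden (parity).
Allowed pairs: 2 of 3.

2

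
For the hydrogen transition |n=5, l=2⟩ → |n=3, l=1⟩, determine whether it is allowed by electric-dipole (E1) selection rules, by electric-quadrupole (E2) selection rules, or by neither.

E1

Δl = 1 − 2 = -1; l_i + l_f = 3.
E1 (Δl = ±1): satisfied.
E2 (Δl = 0,±2, l_i+l_f ≥ 2): not satisfied.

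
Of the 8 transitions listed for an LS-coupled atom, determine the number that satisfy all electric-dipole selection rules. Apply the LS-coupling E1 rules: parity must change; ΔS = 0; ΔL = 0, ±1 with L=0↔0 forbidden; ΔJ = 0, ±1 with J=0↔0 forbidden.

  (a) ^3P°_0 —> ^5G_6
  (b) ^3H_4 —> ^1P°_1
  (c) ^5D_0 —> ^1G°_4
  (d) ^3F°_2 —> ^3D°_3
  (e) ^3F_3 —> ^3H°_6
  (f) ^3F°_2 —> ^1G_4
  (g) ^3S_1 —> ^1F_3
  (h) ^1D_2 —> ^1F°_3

(a) forbidden (ΔS, ΔL, ΔJ fail)
(b) forbidden (ΔS, ΔL, ΔJ fail)
(c) forbidden (ΔS, ΔL, ΔJ fail)
(d) forbidden (parity fails)
(e) forbidden (ΔL, ΔJ fail)
(f) forbidden (ΔS, ΔJ fail)
(g) forbidden (parity, ΔS, ΔL, ΔJ fail)
(h) allowed
Total allowed: 1 of 8.

1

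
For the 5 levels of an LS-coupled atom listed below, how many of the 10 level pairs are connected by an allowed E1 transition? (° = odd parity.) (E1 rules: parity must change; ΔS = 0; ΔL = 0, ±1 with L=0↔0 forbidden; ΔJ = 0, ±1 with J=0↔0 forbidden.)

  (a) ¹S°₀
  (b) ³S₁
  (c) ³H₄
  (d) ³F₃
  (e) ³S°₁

0

(a)–(b): forbidden (ΔS, ΔL).
(a)–(c): forbidden (ΔS, ΔL, ΔJ).
(a)–(d): forbidden (ΔS, ΔL, ΔJ).
(a)–(e): forbidden (parity, ΔS, ΔL).
(b)–(c): forbidden (parity, ΔL, ΔJ).
(b)–(d): forbidden (parity, ΔL, ΔJ).
(b)–(e): forbidden (ΔL).
(c)–(d): forbidden (parity, ΔL).
(c)–(e): forbidden (ΔL, ΔJ).
(d)–(e): forbidden (ΔL, ΔJ).
Allowed pairs: 0 of 10.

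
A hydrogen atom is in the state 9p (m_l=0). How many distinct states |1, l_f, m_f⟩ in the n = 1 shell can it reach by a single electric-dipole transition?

1

E1 requires Δl = ±1, so l_f ∈ {0, 2}; with 0 ≤ l_f ≤ n_f−1 = 0, the allowed l_f values are {0}.
For l_f = 0: m_f ∈ {m_i−1, m_i, m_i+1} ∩ [−0, 0] = {0} → 1 state.
Total: 1.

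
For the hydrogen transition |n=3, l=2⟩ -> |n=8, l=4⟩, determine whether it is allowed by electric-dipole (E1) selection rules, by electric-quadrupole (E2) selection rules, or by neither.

E2

Δl = 4 − 2 = +2; l_i + l_f = 6.
E1 (Δl = ±1): not satisfied.
E2 (Δl = 0,±2, l_i+l_f ≥ 2): satisfied.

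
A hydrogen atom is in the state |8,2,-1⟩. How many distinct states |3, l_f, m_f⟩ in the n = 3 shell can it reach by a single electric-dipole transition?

2

E1 requires Δl = ±1, so l_f ∈ {1, 3}; with 0 ≤ l_f ≤ n_f−1 = 2, the allowed l_f values are {1}.
For l_f = 1: m_f ∈ {m_i−1, m_i, m_i+1} ∩ [−1, 1] = {-1, 0} → 2 states.
Total: 2.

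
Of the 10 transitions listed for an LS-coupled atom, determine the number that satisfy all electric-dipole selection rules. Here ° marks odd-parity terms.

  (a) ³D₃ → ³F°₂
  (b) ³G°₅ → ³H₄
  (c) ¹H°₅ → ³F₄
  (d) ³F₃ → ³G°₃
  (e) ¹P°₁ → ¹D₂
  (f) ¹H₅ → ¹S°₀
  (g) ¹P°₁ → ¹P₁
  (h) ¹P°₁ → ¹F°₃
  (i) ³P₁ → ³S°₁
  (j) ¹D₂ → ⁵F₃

(a) allowed
(b) allowed
(c) forbidden (ΔS, ΔL fail)
(d) allowed
(e) allowed
(f) forbidden (ΔL, ΔJ fail)
(g) allowed
(h) forbidden (parity, ΔL, ΔJ fail)
(i) allowed
(j) forbidden (parity, ΔS fail)
Total allowed: 6 of 10.

6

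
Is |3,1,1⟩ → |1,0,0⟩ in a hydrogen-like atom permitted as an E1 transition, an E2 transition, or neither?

Δl = 0 − 1 = -1; l_i + l_f = 1.
Δm_l = -1.
E1 (Δl = ±1, |Δm_l| ≤ 1): satisfied.
E2 (Δl = 0,±2, l_i+l_f ≥ 2, |Δm_l| ≤ 2): not satisfied.

E1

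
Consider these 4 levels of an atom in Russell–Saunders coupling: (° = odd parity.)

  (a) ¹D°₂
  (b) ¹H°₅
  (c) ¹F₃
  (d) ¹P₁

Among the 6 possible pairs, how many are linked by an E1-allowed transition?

(a)–(b): forbidden (parity, ΔL, ΔJ).
(a)–(c): allowed.
(a)–(d): allowed.
(b)–(c): forbidden (ΔL, ΔJ).
(b)–(d): forbidden (ΔL, ΔJ).
(c)–(d): forbidden (parity, ΔL, ΔJ).
Allowed pairs: 2 of 6.

2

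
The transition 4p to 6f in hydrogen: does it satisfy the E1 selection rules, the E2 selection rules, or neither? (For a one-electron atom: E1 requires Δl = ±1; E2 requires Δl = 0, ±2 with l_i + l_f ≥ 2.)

Δl = 3 − 1 = +2; l_i + l_f = 4.
E1 (Δl = ±1): not satisfied.
E2 (Δl = 0,±2, l_i+l_f ≥ 2): satisfied.

E2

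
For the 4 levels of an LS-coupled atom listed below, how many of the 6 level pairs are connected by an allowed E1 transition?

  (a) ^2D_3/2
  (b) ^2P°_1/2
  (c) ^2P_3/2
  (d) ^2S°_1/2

(a)–(b): allowed.
(a)–(c): forbidden (parity).
(a)–(d): forbidden (ΔL).
(b)–(c): allowed.
(b)–(d): forbidden (parity).
(c)–(d): allowed.
Allowed pairs: 3 of 6.

3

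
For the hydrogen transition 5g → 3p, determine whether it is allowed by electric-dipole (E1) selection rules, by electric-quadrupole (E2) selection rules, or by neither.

Δl = 1 − 4 = -3; l_i + l_f = 5.
E1 (Δl = ±1): not satisfied.
E2 (Δl = 0,±2, l_i+l_f ≥ 2): not satisfied.

neither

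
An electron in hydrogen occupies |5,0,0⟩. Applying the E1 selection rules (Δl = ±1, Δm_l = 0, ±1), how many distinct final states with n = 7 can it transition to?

E1 requires Δl = ±1, so l_f ∈ {-1, 1}; with 0 ≤ l_f ≤ n_f−1 = 6, the allowed l_f values are {1}.
For l_f = 1: m_f ∈ {m_i−1, m_i, m_i+1} ∩ [−1, 1] = {-1, 0, 1} → 3 states.
Total: 3.

3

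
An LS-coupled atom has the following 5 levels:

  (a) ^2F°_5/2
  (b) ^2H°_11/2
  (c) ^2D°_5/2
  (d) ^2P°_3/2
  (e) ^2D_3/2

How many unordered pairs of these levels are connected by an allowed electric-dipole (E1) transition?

(a)–(b): forbidden (parity, ΔL, ΔJ).
(a)–(c): forbidden (parity).
(a)–(d): forbidden (parity, ΔL).
(a)–(e): allowed.
(b)–(c): forbidden (parity, ΔL, ΔJ).
(b)–(d): forbidden (parity, ΔL, ΔJ).
(b)–(e): forbidden (ΔL, ΔJ).
(c)–(d): forbidden (parity).
(c)–(e): allowed.
(d)–(e): allowed.
Allowed pairs: 3 of 10.

3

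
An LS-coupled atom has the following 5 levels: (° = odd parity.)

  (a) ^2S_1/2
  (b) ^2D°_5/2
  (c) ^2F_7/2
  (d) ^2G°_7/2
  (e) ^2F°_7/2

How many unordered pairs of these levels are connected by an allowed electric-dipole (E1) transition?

3

(a)–(b): forbidden (ΔL, ΔJ).
(a)–(c): forbidden (parity, ΔL, ΔJ).
(a)–(d): forbidden (ΔL, ΔJ).
(a)–(e): forbidden (ΔL, ΔJ).
(b)–(c): allowed.
(b)–(d): forbidden (parity, ΔL).
(b)–(e): forbidden (parity).
(c)–(d): allowed.
(c)–(e): allowed.
(d)–(e): forbidden (parity).
Allowed pairs: 3 of 10.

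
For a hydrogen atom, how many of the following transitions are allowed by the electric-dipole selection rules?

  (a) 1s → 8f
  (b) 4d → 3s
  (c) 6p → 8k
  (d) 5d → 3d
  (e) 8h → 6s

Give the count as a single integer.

0

(a) forbidden — Δl = +3 (E1 requires Δl = ±1)
(b) forbidden — Δl = -2 (E1 requires Δl = ±1)
(c) forbidden — Δl = +6 (E1 requires Δl = ±1)
(d) forbidden — Δl = +0 (E1 requires Δl = ±1)
(e) forbidden — Δl = -5 (E1 requires Δl = ±1)
Total allowed: 0 of 5.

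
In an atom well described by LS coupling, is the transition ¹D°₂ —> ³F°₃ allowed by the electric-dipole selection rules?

Parity must change: odd → odd — violated.
ΔS = 0: S: 0 → 1 — violated.
ΔL = 0, ±1 (not L=0↔0): L: 2 → 3, ΔL = +1 — satisfied.
ΔJ = 0, ±1 (not J=0↔0): J: 2 → 3, ΔJ = +1 — satisfied.
Rule(s) violated: parity, ΔS.

forbidden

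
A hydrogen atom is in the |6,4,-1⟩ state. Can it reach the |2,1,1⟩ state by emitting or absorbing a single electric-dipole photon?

forbidden

Δl = 1 − 4 = -3; the E1 rule Δl = ±1 is fails.
m_l: -1 → 1 (Δm_l = +2). |Δm_l| ≤ 1 fails.
The transition is electric-dipole forbidden.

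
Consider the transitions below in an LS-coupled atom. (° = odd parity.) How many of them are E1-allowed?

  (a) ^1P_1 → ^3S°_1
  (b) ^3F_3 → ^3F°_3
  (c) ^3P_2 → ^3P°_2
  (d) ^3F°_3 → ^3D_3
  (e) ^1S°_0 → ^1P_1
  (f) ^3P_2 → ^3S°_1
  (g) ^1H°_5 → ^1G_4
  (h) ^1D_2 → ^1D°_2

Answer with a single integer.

(a) forbidden (ΔS fails)
(b) allowed
(c) allowed
(d) allowed
(e) allowed
(f) allowed
(g) allowed
(h) allowed
Total allowed: 7 of 8.

7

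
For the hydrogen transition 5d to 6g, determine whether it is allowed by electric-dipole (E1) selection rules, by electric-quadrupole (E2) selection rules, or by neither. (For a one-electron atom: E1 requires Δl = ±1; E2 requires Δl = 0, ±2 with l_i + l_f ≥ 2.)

Δl = 4 − 2 = +2; l_i + l_f = 6.
E1 (Δl = ±1): not satisfied.
E2 (Δl = 0,±2, l_i+l_f ≥ 2): satisfied.

E2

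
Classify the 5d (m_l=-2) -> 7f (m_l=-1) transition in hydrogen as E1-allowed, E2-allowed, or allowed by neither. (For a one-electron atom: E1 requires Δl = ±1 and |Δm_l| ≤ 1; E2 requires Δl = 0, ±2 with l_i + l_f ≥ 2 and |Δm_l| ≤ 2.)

Δl = 3 − 2 = +1; l_i + l_f = 5.
Δm_l = +1.
E1 (Δl = ±1, |Δm_l| ≤ 1): satisfied.
E2 (Δl = 0,±2, l_i+l_f ≥ 2, |Δm_l| ≤ 2): not satisfied.

E1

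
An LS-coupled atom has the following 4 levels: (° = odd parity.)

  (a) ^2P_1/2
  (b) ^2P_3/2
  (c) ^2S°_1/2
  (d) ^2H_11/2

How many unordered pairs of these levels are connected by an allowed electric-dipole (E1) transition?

2

(a)–(b): forbidden (parity).
(a)–(c): allowed.
(a)–(d): forbidden (parity, ΔL, ΔJ).
(b)–(c): allowed.
(b)–(d): forbidden (parity, ΔL, ΔJ).
(c)–(d): forbidden (ΔL, ΔJ).
Allowed pairs: 2 of 6.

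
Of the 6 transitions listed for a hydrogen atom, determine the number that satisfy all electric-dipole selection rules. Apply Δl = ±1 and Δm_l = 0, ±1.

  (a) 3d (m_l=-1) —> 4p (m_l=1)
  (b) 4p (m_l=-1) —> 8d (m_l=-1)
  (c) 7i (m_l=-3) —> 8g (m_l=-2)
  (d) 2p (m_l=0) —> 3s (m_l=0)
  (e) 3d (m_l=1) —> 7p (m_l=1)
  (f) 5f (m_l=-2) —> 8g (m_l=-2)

4

(a) forbidden — Δm_l = +2 (E1 requires Δm_l = 0, ±1)
(b) allowed
(c) forbidden — Δl = -2 (E1 requires Δl = ±1)
(d) allowed
(e) allowed
(f) allowed
Total allowed: 4 of 6.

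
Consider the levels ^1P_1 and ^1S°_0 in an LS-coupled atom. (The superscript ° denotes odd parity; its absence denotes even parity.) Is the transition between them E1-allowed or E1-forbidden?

Parity must change: even → odd — satisfied.
ΔS = 0: S: 0 → 0 — satisfied.
ΔL = 0, ±1 (not L=0↔0): L: 1 → 0, ΔL = -1 — satisfied.
ΔJ = 0, ±1 (not J=0↔0): J: 1 → 0, ΔJ = -1 — satisfied.
All four E1 rules are satisfied.

allowed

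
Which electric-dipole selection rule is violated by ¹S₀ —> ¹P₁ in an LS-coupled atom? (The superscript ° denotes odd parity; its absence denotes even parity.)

Parity must change: even → even — fails.
ΔS = 0: S: 0 → 0 — ok.
ΔL = 0, ±1 (not L=0↔0): L: 0 → 1, ΔL = +1 — ok.
ΔJ = 0, ±1 (not J=0↔0): J: 0 → 1, ΔJ = +1 — ok.

parity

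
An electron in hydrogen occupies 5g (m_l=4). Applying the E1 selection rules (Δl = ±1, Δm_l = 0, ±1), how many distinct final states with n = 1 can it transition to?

E1 requires l_f ∈ {3, 5}, but neither lies in [0, 0], so no final state is reachable.
Total: 0.

0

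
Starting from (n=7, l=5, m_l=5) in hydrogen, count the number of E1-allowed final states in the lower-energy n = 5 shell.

1

E1 requires Δl = ±1, so l_f ∈ {4, 6}; with 0 ≤ l_f ≤ n_f−1 = 4, the allowed l_f values are {4}.
For l_f = 4: m_f ∈ {m_i−1, m_i, m_i+1} ∩ [−4, 4] = {4} → 1 state.
Total: 1.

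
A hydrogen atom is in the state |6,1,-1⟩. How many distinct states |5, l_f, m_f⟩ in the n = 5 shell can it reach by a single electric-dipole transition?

4

E1 requires Δl = ±1, so l_f ∈ {0, 2}; with 0 ≤ l_f ≤ n_f−1 = 4, the allowed l_f values are {0, 2}.
For l_f = 0: m_f ∈ {m_i−1, m_i, m_i+1} ∩ [−0, 0] = {0} → 1 state.
For l_f = 2: m_f ∈ {m_i−1, m_i, m_i+1} ∩ [−2, 2] = {-2, -1, 0} → 3 states.
Total: 4.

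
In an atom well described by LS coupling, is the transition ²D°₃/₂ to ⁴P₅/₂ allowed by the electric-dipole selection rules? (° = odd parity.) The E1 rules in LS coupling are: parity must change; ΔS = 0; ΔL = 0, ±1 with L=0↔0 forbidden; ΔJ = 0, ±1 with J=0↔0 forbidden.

forbidden

ΔS = 0: S: 1/2 → 3/2 — violated.
ΔL = 0, ±1 (not L=0↔0): L: 2 → 1, ΔL = -1 — satisfied.
Parity must change: odd → even — satisfied.
ΔJ = 0, ±1 (not J=0↔0): J: 3/2 → 5/2, ΔJ = +1 — satisfied.
Rule(s) violated: ΔS.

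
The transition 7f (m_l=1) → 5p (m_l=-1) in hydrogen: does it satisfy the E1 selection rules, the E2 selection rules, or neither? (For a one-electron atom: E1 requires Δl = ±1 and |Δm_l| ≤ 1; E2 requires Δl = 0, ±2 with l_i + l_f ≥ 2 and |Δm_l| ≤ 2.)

E2

Δl = 1 − 3 = -2; l_i + l_f = 4.
Δm_l = -2.
E1 (Δl = ±1, |Δm_l| ≤ 1): not satisfied.
E2 (Δl = 0,±2, l_i+l_f ≥ 2, |Δm_l| ≤ 2): satisfied.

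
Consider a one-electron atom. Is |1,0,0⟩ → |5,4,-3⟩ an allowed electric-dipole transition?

Δl = 4 − 0 = +4; the E1 rule Δl = ±1 is violated.
Δm_l = -3 − (0) = -3. E1 requires Δm_l = 0, ±1: violated.
The transition is electric-dipole forbidden.

forbidden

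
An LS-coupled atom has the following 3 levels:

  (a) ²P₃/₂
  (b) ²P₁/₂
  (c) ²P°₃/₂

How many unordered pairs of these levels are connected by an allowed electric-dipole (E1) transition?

2

(a)–(b): forbidden (parity).
(a)–(c): allowed.
(b)–(c): allowed.
Allowed pairs: 2 of 3.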